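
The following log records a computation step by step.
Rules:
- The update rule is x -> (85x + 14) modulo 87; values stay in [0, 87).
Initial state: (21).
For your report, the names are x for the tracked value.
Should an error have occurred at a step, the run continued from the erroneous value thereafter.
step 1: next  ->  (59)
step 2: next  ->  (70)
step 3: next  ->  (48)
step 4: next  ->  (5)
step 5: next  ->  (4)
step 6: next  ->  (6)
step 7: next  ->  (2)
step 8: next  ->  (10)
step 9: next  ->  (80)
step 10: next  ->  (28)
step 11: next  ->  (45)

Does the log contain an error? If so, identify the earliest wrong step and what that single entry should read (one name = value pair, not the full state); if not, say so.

step 1: x = (85*21 + 14) mod 87 = 59 -> exactly as logged
step 2: x = (85*59 + 14) mod 87 = 70 -> same as recorded
step 3: x = (85*70 + 14) mod 87 = 48 -> checks out
step 4: x = (85*48 + 14) mod 87 = 5 -> same as recorded
step 5: x = (85*5 + 14) mod 87 = 4 -> checks out
step 6: x = (85*4 + 14) mod 87 = 6 -> exactly as logged
step 7: x = (85*6 + 14) mod 87 = 2 -> agrees with the log
step 8: x = (85*2 + 14) mod 87 = 10 -> exactly as logged
step 9: x = (85*10 + 14) mod 87 = 81 -> the recorded entry deviates here
That makes step 9 the first incorrect line — x = 81 is what it should show.

step 9, x = 81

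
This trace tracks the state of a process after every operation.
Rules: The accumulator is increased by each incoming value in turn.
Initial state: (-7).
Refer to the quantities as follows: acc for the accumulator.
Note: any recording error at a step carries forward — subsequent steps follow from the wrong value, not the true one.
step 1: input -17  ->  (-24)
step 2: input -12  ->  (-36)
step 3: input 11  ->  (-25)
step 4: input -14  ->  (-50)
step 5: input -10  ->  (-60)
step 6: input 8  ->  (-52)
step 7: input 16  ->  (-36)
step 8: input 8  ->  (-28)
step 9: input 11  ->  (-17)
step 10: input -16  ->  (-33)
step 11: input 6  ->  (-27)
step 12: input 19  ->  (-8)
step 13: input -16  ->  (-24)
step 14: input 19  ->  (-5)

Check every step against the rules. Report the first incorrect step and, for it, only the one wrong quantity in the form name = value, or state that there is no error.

step 4, acc = -39

Recomputing the run from the initial state:
step 1: acc = -24
step 2: acc = -36
step 3: acc = -25
step 4: acc = -39
step 5: acc = -49
step 6: acc = -41
step 7: acc = -25
step 8: acc = -17
step 9: acc = -6
step 10: acc = -22
step 11: acc = -16
step 12: acc = 3
step 13: acc = -13
step 14: acc = 6
The first disagreement with the trace is at step 4, where the value should be acc = -39.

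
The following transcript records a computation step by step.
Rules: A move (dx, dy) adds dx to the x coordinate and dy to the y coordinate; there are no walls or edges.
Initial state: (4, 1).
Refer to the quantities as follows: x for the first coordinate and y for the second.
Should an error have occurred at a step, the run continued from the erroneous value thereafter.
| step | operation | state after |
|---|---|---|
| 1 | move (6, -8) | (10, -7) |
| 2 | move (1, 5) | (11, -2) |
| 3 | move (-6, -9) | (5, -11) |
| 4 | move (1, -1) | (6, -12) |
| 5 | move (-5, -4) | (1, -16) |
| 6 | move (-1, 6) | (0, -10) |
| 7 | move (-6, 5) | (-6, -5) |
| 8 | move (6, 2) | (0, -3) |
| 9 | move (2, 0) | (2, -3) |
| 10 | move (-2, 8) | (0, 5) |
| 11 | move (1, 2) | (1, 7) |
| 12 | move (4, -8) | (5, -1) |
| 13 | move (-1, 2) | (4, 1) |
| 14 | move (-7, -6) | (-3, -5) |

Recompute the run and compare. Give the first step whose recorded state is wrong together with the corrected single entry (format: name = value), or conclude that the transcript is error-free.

no error

Recomputing the run from the initial state:
step 1: x = 10, y = -7
step 2: x = 11, y = -2
step 3: x = 5, y = -11
step 4: x = 6, y = -12
step 5: x = 1, y = -16
step 6: x = 0, y = -10
step 7: x = -6, y = -5
step 8: x = 0, y = -3
step 9: x = 2, y = -3
step 10: x = 0, y = 5
step 11: x = 1, y = 7
step 12: x = 5, y = -1
step 13: x = 4, y = 1
step 14: x = -3, y = -5
This matches the transcript at every step.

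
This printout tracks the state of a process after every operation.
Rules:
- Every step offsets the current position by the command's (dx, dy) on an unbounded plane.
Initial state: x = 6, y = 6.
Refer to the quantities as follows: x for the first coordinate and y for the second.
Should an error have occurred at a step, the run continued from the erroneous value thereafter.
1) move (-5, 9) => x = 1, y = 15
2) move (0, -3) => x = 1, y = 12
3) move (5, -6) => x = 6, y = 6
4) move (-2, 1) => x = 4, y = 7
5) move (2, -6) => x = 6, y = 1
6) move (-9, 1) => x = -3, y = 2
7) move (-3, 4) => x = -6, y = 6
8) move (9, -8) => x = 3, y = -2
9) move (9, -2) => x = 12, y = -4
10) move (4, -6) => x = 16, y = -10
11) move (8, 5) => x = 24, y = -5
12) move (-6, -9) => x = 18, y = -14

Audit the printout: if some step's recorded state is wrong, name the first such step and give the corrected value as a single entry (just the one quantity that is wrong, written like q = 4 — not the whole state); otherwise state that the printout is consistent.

no error

Recomputing the run from the initial state:
step 1: x = 1, y = 15
step 2: x = 1, y = 12
step 3: x = 6, y = 6
step 4: x = 4, y = 7
step 5: x = 6, y = 1
step 6: x = -3, y = 2
step 7: x = -6, y = 6
step 8: x = 3, y = -2
step 9: x = 12, y = -4
step 10: x = 16, y = -10
step 11: x = 24, y = -5
step 12: x = 18, y = -14
This matches the printout at every step.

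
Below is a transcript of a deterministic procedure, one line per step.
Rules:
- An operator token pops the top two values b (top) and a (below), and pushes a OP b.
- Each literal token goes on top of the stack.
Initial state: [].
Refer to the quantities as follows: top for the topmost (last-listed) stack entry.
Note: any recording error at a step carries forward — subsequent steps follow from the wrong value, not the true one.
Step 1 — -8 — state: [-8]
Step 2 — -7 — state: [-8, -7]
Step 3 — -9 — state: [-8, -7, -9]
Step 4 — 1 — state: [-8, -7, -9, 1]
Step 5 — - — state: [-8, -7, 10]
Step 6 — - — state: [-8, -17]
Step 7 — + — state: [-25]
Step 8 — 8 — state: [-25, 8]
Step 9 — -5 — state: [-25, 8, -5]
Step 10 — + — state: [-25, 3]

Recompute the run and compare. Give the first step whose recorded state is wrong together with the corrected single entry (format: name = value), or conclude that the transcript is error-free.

1. push -8: top = -8 (agrees with the transcript)
2. push -7: top = -7 (same as recorded)
3. push -9: top = -9 (confirmed correct)
4. push 1: top = 1 (verified)
5. -9 - 1 = -10 (a discrepancy with the transcript)
So the first discrepancy is step 5, where the right value is top = -10.

step 5, top = -10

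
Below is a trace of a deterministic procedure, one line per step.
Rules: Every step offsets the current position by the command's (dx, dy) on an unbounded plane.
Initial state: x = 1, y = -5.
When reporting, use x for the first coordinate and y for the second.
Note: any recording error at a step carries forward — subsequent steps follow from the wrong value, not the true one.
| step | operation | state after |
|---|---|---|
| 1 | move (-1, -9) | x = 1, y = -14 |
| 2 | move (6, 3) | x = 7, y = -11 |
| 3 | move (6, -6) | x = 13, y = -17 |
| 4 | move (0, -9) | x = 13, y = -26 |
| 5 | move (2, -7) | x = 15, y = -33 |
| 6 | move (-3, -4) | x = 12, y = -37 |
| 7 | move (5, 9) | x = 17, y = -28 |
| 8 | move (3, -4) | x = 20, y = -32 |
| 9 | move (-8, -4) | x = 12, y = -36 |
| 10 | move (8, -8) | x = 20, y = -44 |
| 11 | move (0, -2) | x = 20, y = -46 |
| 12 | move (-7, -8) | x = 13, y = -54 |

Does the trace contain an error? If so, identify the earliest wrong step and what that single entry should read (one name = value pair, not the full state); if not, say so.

Recomputing the run from the initial state:
step 1: x = 0, y = -14
step 2: x = 6, y = -11
step 3: x = 12, y = -17
step 4: x = 12, y = -26
step 5: x = 14, y = -33
step 6: x = 11, y = -37
step 7: x = 16, y = -28
step 8: x = 19, y = -32
step 9: x = 11, y = -36
step 10: x = 19, y = -44
step 11: x = 19, y = -46
step 12: x = 12, y = -54
The first disagreement with the trace is at step 1, where the value should be x = 0.

step 1, x = 0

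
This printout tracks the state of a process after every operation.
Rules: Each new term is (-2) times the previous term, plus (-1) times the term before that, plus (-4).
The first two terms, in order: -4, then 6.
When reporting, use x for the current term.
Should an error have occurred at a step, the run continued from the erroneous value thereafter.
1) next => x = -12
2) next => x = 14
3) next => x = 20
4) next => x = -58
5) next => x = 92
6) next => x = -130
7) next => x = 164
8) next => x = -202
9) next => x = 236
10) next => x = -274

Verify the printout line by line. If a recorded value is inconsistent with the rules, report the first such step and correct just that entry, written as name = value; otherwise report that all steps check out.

Step 1: x = -2*(6) + (-1)*(-4) + (-4) = -12 — same as recorded.
Step 2: x = -2*(-12) + (-1)*(6) + (-4) = 14 — in agreement.
Step 3: x = -2*(14) + (-1)*(-12) + (-4) = -20 — a discrepancy with the printout.
Step 3 is the first one off; corrected, x = -20.

step 3, x = -20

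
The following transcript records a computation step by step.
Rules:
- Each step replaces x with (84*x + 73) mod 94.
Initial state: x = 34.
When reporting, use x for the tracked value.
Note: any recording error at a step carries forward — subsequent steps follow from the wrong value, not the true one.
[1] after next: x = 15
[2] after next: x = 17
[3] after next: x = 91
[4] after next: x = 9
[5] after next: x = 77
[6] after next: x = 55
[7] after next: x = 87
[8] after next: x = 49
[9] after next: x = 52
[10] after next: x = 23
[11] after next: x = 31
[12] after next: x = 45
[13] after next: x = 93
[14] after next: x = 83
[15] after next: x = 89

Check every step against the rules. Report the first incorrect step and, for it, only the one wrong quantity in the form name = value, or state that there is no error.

step 1: x = (84*34 + 73) mod 94 = 15 -> in agreement
step 2: x = (84*15 + 73) mod 94 = 17 -> confirmed correct
step 3: x = (84*17 + 73) mod 94 = 91 -> confirmed correct
step 4: x = (84*91 + 73) mod 94 = 9 -> consistent with the transcript
step 5: x = (84*9 + 73) mod 94 = 77 -> no discrepancy
step 6: x = (84*77 + 73) mod 94 = 55 -> verified
step 7: x = (84*55 + 73) mod 94 = 87 -> verified
step 8: x = (84*87 + 73) mod 94 = 49 -> consistent with the transcript
step 9: x = (84*49 + 73) mod 94 = 53 -> first mismatch against the transcript
So the first discrepancy is step 9, where the right value is x = 53.

step 9, x = 53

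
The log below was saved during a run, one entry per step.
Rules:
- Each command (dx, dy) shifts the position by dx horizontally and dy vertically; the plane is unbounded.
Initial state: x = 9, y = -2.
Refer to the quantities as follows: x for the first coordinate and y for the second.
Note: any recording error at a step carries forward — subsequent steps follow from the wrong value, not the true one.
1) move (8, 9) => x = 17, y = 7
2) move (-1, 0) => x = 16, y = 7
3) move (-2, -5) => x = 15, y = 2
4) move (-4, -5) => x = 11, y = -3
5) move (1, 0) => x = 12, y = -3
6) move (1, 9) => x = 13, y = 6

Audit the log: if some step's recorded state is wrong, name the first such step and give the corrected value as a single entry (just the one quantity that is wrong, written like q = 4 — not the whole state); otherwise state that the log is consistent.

Step 1: x = 9 + (8) = 17, y = -2 + (9) = 7 — consistent with the log.
Step 2: x = 17 + (-1) = 16, y = 7 + (0) = 7 — exactly as logged.
Step 3: x = 16 + (-2) = 14, y = 7 + (-5) = 2 — a discrepancy with the log.
The audit stops at step 3: the recorded entry is wrong and should be x = 14.

step 3, x = 14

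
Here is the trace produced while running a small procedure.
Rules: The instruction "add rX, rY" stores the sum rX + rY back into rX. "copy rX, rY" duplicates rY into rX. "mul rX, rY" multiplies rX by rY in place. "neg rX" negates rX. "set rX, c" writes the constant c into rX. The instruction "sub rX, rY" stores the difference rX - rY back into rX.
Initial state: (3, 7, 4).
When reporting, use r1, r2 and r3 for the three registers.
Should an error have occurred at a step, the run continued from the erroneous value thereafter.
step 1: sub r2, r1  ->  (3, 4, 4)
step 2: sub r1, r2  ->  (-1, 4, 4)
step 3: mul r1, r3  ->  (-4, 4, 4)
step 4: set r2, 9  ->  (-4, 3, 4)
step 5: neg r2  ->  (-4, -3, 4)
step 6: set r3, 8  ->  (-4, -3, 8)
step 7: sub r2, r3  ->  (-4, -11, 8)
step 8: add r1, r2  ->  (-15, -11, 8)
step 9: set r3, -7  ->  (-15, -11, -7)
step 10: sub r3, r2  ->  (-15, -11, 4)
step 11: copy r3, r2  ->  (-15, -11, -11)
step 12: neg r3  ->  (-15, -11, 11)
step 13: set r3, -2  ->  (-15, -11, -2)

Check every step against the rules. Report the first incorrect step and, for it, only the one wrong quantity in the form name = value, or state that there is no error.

Recomputing the run from the initial state:
step 1: r1 = 3, r2 = 4, r3 = 4
step 2: r1 = -1, r2 = 4, r3 = 4
step 3: r1 = -4, r2 = 4, r3 = 4
step 4: r1 = -4, r2 = 9, r3 = 4
step 5: r1 = -4, r2 = -9, r3 = 4
step 6: r1 = -4, r2 = -9, r3 = 8
step 7: r1 = -4, r2 = -17, r3 = 8
step 8: r1 = -21, r2 = -17, r3 = 8
step 9: r1 = -21, r2 = -17, r3 = -7
step 10: r1 = -21, r2 = -17, r3 = 10
step 11: r1 = -21, r2 = -17, r3 = -17
step 12: r1 = -21, r2 = -17, r3 = 17
step 13: r1 = -21, r2 = -17, r3 = -2
The first disagreement with the trace is at step 4, where the value should be r2 = 9.

step 4, r2 = 9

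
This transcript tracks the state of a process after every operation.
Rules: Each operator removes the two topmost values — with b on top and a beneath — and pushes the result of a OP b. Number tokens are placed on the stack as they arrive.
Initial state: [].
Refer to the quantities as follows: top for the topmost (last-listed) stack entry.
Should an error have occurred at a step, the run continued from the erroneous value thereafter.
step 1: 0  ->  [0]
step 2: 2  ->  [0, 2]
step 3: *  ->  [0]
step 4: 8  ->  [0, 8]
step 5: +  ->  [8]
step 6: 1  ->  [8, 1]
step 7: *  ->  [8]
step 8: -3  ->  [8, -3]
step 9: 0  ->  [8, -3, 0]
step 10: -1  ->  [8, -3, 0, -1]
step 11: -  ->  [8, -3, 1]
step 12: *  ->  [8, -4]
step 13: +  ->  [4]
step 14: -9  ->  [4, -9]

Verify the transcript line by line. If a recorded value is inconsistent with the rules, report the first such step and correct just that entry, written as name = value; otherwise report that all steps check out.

step 12, top = -3

Step 1: push 0: top = 0 — same as recorded.
Step 2: push 2: top = 2 — consistent with the transcript.
Step 3: 0 * 2 = 0 — no discrepancy.
Step 4: push 8: top = 8 — in agreement.
Step 5: 0 + 8 = 8 — verified.
Step 6: push 1: top = 1 — same as recorded.
Step 7: 8 * 1 = 8 — matches.
Step 8: push -3: top = -3 — no discrepancy.
Step 9: push 0: top = 0 — verified.
Step 10: push -1: top = -1 — verified.
Step 11: 0 - -1 = 1 — exactly as logged.
Step 12: -3 * 1 = -3 — not what was recorded.
First incorrect step: 12; the correct value is top = -3.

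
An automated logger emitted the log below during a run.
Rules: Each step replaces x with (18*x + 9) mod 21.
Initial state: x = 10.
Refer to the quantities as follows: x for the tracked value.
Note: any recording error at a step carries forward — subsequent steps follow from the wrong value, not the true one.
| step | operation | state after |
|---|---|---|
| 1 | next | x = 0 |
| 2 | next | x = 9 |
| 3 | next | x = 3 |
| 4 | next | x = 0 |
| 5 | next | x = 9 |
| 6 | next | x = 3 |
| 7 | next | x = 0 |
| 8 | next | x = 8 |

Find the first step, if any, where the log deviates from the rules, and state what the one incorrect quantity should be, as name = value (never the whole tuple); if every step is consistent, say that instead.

step 8, x = 9

Recomputing the run from the initial state:
step 1: x = 0
step 2: x = 9
step 3: x = 3
step 4: x = 0
step 5: x = 9
step 6: x = 3
step 7: x = 0
step 8: x = 9
The first disagreement with the log is at step 8, where the value should be x = 9.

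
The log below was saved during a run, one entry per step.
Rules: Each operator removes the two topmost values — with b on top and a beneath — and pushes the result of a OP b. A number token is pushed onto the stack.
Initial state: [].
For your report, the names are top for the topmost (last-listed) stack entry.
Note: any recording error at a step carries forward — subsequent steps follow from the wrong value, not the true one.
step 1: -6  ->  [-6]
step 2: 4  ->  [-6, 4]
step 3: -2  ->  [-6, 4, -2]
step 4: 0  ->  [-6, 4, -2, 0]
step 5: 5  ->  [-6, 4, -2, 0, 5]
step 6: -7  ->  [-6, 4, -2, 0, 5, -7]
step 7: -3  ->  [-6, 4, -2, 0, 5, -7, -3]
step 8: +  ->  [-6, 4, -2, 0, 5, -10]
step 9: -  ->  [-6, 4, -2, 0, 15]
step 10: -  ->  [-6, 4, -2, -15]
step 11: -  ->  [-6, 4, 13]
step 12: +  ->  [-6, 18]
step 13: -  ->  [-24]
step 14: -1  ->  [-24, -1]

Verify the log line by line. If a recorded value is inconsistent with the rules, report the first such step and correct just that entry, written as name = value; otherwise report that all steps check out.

Recomputing the run from the initial state:
step 1: [-6]
step 2: [-6, 4]
step 3: [-6, 4, -2]
step 4: [-6, 4, -2, 0]
step 5: [-6, 4, -2, 0, 5]
step 6: [-6, 4, -2, 0, 5, -7]
step 7: [-6, 4, -2, 0, 5, -7, -3]
step 8: [-6, 4, -2, 0, 5, -10]
step 9: [-6, 4, -2, 0, 15]
step 10: [-6, 4, -2, -15]
step 11: [-6, 4, 13]
step 12: [-6, 17]
step 13: [-23]
step 14: [-23, -1]
The first disagreement with the log is at step 12, where the value should be top = 17.

step 12, top = 17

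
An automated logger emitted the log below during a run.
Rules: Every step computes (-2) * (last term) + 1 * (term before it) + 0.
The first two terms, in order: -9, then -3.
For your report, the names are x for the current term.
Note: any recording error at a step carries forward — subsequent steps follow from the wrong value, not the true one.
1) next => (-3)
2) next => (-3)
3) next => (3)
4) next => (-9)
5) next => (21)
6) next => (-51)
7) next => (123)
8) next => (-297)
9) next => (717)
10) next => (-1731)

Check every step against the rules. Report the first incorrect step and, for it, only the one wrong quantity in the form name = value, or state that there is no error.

Recomputing the run from the initial state:
step 1: x = -3
step 2: x = 3
step 3: x = -9
step 4: x = 21
step 5: x = -51
step 6: x = 123
step 7: x = -297
step 8: x = 717
step 9: x = -1731
step 10: x = 4179
The first disagreement with the log is at step 2, where the value should be x = 3.

step 2, x = 3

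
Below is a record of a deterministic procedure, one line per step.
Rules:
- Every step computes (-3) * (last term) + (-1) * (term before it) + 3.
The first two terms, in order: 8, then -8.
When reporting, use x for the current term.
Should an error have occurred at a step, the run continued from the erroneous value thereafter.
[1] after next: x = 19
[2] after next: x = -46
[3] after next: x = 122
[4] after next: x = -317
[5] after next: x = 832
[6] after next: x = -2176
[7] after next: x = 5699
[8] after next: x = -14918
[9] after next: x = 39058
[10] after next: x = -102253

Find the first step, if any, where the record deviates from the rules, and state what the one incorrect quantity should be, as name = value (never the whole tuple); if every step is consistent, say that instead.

no error

step 1: x = -3*(-8) + (-1)*(8) + (3) = 19 -> in agreement
step 2: x = -3*(19) + (-1)*(-8) + (3) = -46 -> in agreement
step 3: x = -3*(-46) + (-1)*(19) + (3) = 122 -> confirmed correct
step 4: x = -3*(122) + (-1)*(-46) + (3) = -317 -> same as recorded
step 5: x = -3*(-317) + (-1)*(122) + (3) = 832 -> exactly as logged
step 6: x = -3*(832) + (-1)*(-317) + (3) = -2176 -> consistent with the record
step 7: x = -3*(-2176) + (-1)*(832) + (3) = 5699 -> same as recorded
step 8: x = -3*(5699) + (-1)*(-2176) + (3) = -14918 -> same as recorded
step 9: x = -3*(-14918) + (-1)*(5699) + (3) = 39058 -> in agreement
step 10: x = -3*(39058) + (-1)*(-14918) + (3) = -102253 -> same as recorded
The recomputation confirms every line.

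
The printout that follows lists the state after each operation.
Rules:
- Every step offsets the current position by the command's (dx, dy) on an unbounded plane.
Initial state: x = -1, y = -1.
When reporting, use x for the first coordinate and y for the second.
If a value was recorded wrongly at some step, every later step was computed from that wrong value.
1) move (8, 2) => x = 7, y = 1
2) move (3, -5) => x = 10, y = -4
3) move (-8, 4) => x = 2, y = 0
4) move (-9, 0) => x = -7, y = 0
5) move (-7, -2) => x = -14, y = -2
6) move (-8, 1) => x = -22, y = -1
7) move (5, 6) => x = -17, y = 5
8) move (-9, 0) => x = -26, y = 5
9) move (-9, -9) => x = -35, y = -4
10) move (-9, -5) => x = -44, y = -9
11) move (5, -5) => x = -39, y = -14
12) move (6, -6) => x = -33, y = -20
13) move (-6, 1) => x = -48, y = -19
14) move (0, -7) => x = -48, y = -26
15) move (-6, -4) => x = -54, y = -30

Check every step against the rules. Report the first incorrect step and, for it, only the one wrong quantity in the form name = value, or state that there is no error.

1. x = -1 + (8) = 7, y = -1 + (2) = 1 (same as recorded)
2. x = 7 + (3) = 10, y = 1 + (-5) = -4 (no discrepancy)
3. x = 10 + (-8) = 2, y = -4 + (4) = 0 (no discrepancy)
4. x = 2 + (-9) = -7, y = 0 + (0) = 0 (consistent with the printout)
5. x = -7 + (-7) = -14, y = 0 + (-2) = -2 (checks out)
6. x = -14 + (-8) = -22, y = -2 + (1) = -1 (same as recorded)
7. x = -22 + (5) = -17, y = -1 + (6) = 5 (confirmed correct)
8. x = -17 + (-9) = -26, y = 5 + (0) = 5 (matches)
9. x = -26 + (-9) = -35, y = 5 + (-9) = -4 (no discrepancy)
10. x = -35 + (-9) = -44, y = -4 + (-5) = -9 (confirmed correct)
11. x = -44 + (5) = -39, y = -9 + (-5) = -14 (exactly as logged)
12. x = -39 + (6) = -33, y = -14 + (-6) = -20 (consistent with the printout)
13. x = -33 + (-6) = -39, y = -20 + (1) = -19 (the entry is off here)
First incorrect step: 13; the correct value is x = -39.

step 13, x = -39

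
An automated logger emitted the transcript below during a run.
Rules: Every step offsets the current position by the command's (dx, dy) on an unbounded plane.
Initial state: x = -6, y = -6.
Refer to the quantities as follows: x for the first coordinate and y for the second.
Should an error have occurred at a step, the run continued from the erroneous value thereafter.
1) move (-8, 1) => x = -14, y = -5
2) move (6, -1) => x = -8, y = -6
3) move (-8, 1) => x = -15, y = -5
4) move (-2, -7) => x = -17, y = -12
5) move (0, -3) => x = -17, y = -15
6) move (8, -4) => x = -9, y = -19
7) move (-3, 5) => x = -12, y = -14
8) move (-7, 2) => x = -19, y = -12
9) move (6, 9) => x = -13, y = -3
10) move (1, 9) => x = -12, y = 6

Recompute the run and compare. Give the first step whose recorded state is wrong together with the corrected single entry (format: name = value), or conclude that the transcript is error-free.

Recomputing the run from the initial state:
step 1: x = -14, y = -5
step 2: x = -8, y = -6
step 3: x = -16, y = -5
step 4: x = -18, y = -12
step 5: x = -18, y = -15
step 6: x = -10, y = -19
step 7: x = -13, y = -14
step 8: x = -20, y = -12
step 9: x = -14, y = -3
step 10: x = -13, y = 6
The first disagreement with the transcript is at step 3, where the value should be x = -16.

step 3, x = -16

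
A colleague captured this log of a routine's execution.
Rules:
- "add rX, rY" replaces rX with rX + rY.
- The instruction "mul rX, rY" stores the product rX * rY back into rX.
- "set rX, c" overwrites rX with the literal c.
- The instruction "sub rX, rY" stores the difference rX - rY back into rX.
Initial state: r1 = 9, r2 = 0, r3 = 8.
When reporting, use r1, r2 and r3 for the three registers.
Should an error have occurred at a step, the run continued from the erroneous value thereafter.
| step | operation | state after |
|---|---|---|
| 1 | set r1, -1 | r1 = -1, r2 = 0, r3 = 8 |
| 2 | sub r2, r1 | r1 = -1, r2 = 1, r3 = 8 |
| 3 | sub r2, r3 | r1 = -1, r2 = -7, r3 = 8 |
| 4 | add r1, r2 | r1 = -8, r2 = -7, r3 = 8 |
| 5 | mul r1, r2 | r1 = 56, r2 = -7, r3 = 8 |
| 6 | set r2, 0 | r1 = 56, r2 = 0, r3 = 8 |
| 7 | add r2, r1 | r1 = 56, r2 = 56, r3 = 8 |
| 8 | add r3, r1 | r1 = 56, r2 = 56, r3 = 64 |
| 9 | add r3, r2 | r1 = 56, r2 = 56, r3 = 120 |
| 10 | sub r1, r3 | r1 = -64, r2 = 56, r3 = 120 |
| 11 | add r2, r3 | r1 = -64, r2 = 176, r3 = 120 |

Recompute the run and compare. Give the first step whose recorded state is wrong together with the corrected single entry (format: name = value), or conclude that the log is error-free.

1. r1 = -1 (confirmed correct)
2. r2 = 0 - -1 = 1 (no discrepancy)
3. r2 = 1 - 8 = -7 (checks out)
4. r1 = -1 + -7 = -8 (checks out)
5. r1 = -8 * -7 = 56 (consistent with the log)
6. r2 = 0 (no discrepancy)
7. r2 = 0 + 56 = 56 (consistent with the log)
8. r3 = 8 + 56 = 64 (verified)
9. r3 = 64 + 56 = 120 (same as recorded)
10. r1 = 56 - 120 = -64 (confirmed correct)
11. r2 = 56 + 120 = 176 (in agreement)
No step deviates from the rules.

no error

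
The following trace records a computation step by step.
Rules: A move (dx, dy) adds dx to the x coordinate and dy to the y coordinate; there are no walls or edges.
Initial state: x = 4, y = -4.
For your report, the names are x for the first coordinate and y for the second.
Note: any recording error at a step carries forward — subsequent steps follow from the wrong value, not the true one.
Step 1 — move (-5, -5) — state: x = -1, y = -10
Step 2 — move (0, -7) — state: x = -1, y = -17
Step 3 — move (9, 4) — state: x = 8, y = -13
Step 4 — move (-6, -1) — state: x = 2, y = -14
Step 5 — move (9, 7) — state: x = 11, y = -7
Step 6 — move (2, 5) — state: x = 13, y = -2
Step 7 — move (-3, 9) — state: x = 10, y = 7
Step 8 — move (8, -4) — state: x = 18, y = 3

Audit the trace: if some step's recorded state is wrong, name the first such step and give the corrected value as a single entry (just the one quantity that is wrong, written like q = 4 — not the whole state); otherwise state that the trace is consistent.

step 1, y = -9

1. x = 4 + (-5) = -1, y = -4 + (-5) = -9 (first mismatch against the trace)
So the first discrepancy is step 1, where the right value is y = -9.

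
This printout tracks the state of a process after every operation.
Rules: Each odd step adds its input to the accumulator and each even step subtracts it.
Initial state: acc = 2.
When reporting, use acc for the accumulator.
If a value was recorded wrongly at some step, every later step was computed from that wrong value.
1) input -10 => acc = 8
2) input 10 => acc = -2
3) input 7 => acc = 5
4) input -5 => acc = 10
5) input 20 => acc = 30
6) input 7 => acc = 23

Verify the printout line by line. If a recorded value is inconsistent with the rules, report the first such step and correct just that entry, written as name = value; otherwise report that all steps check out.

step 1, acc = -8

Recomputing the run from the initial state:
step 1: acc = -8
step 2: acc = -18
step 3: acc = -11
step 4: acc = -6
step 5: acc = 14
step 6: acc = 7
The first disagreement with the printout is at step 1, where the value should be acc = -8.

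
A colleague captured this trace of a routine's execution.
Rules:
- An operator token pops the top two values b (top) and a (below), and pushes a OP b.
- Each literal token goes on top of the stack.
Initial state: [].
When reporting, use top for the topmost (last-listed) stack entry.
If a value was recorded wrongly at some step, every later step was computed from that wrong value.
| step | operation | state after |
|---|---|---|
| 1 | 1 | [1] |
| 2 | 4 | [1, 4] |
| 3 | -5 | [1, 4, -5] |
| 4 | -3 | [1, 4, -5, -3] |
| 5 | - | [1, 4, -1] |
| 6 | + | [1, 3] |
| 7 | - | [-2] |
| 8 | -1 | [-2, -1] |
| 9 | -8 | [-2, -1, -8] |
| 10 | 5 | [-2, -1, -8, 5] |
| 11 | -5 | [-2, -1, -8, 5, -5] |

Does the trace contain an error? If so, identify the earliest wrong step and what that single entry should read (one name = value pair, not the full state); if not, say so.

Step 1: push 1: top = 1 — consistent with the trace.
Step 2: push 4: top = 4 — exactly as logged.
Step 3: push -5: top = -5 — agrees with the trace.
Step 4: push -3: top = -3 — exactly as logged.
Step 5: -5 - -3 = -2 — the trace has a different value.
Step 5 is the first one off; corrected, top = -2.

step 5, top = -2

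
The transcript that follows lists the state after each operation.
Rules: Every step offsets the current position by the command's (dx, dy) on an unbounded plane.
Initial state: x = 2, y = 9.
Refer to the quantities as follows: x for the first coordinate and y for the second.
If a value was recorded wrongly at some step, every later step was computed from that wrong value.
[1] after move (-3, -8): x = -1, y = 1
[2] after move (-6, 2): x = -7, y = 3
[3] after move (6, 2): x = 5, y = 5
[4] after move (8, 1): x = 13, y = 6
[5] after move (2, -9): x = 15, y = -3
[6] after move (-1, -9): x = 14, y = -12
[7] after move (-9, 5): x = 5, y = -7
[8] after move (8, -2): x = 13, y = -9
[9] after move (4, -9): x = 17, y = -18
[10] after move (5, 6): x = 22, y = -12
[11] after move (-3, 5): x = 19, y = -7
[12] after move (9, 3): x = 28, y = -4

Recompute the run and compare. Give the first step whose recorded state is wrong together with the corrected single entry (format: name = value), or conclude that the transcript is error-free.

Step 1: x = 2 + (-3) = -1, y = 9 + (-8) = 1 — confirmed correct.
Step 2: x = -1 + (-6) = -7, y = 1 + (2) = 3 — consistent with the transcript.
Step 3: x = -7 + (6) = -1, y = 3 + (2) = 5 — the transcript disagrees here.
First incorrect step: 3; the correct value is x = -1.

step 3, x = -1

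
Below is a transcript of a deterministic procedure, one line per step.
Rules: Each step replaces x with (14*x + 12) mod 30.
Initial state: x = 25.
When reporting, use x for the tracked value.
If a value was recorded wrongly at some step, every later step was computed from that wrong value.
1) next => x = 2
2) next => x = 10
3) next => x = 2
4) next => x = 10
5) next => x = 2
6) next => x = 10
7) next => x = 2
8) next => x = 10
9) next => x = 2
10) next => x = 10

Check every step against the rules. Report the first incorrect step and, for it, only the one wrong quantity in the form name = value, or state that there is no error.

Step 1: x = (14*25 + 12) mod 30 = 2 — verified.
Step 2: x = (14*2 + 12) mod 30 = 10 — same as recorded.
Step 3: x = (14*10 + 12) mod 30 = 2 — in agreement.
Step 4: x = (14*2 + 12) mod 30 = 10 — exactly as logged.
Step 5: x = (14*10 + 12) mod 30 = 2 — matches.
Step 6: x = (14*2 + 12) mod 30 = 10 — in agreement.
Step 7: x = (14*10 + 12) mod 30 = 2 — verified.
Step 8: x = (14*2 + 12) mod 30 = 10 — no discrepancy.
Step 9: x = (14*10 + 12) mod 30 = 2 — same as recorded.
Step 10: x = (14*2 + 12) mod 30 = 10 — checks out.
Every step is consistent.

no error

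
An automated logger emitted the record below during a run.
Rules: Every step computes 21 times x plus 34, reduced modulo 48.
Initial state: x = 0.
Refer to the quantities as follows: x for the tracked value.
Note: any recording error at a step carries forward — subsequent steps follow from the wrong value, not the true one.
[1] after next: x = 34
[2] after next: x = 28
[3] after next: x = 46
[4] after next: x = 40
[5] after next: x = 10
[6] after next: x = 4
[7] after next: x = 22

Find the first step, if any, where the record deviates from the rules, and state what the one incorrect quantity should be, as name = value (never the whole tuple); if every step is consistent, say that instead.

step 1: x = (21*0 + 34) mod 48 = 34 -> same as recorded
step 2: x = (21*34 + 34) mod 48 = 28 -> in agreement
step 3: x = (21*28 + 34) mod 48 = 46 -> confirmed correct
step 4: x = (21*46 + 34) mod 48 = 40 -> no discrepancy
step 5: x = (21*40 + 34) mod 48 = 10 -> confirmed correct
step 6: x = (21*10 + 34) mod 48 = 4 -> matches
step 7: x = (21*4 + 34) mod 48 = 22 -> verified
Every step is consistent.

no error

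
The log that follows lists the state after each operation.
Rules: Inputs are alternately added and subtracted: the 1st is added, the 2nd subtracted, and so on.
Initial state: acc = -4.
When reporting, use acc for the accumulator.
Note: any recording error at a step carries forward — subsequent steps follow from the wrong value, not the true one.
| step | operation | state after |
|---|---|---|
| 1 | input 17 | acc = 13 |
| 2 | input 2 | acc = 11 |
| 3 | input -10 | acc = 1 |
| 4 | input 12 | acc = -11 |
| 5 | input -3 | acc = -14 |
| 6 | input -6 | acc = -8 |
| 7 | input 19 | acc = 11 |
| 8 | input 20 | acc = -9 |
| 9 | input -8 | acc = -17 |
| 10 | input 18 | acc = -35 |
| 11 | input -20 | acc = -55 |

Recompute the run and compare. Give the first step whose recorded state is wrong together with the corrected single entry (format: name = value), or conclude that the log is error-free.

step 1: acc = -4 + 17 = 13 -> confirmed correct
step 2: acc = 13 - 2 = 11 -> agrees with the log
step 3: acc = 11 + -10 = 1 -> confirmed correct
step 4: acc = 1 - 12 = -11 -> same as recorded
step 5: acc = -11 + -3 = -14 -> verified
step 6: acc = -14 - -6 = -8 -> checks out
step 7: acc = -8 + 19 = 11 -> confirmed correct
step 8: acc = 11 - 20 = -9 -> no discrepancy
step 9: acc = -9 + -8 = -17 -> verified
step 10: acc = -17 - 18 = -35 -> no discrepancy
step 11: acc = -35 + -20 = -55 -> agrees with the log
The whole run recomputes cleanly — no discrepancies.

no error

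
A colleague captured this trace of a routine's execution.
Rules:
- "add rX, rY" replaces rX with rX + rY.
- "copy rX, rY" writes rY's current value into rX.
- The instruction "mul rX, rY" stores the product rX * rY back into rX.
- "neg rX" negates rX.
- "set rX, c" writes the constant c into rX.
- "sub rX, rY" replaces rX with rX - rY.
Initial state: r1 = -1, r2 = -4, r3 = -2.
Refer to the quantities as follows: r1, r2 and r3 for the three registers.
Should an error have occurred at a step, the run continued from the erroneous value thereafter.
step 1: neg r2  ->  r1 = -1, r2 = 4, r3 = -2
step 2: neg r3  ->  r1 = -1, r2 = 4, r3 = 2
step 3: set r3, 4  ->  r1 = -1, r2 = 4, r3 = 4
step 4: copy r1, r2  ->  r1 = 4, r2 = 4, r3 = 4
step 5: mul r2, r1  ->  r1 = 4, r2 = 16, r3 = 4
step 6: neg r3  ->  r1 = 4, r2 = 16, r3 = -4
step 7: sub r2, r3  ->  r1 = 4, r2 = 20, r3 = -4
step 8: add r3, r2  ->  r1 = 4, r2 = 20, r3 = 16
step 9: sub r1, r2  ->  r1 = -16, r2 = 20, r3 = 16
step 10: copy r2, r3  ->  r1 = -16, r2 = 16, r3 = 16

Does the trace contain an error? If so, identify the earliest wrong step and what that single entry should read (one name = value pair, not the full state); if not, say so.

Recomputing the run from the initial state:
step 1: r1 = -1, r2 = 4, r3 = -2
step 2: r1 = -1, r2 = 4, r3 = 2
step 3: r1 = -1, r2 = 4, r3 = 4
step 4: r1 = 4, r2 = 4, r3 = 4
step 5: r1 = 4, r2 = 16, r3 = 4
step 6: r1 = 4, r2 = 16, r3 = -4
step 7: r1 = 4, r2 = 20, r3 = -4
step 8: r1 = 4, r2 = 20, r3 = 16
step 9: r1 = -16, r2 = 20, r3 = 16
step 10: r1 = -16, r2 = 16, r3 = 16
This matches the trace at every step.

no error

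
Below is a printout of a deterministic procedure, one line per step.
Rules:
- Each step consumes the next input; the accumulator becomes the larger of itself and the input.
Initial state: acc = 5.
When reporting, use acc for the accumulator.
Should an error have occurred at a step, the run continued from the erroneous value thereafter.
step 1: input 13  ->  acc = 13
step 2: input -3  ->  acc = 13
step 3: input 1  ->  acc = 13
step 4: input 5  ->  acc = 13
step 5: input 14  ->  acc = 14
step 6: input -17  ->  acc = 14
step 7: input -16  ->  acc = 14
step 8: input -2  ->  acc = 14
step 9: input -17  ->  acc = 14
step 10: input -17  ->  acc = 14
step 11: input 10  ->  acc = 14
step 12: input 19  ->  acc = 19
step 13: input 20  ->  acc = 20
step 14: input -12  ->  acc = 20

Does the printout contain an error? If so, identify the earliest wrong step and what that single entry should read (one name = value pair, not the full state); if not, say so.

no error

Recomputing the run from the initial state:
step 1: acc = 13
step 2: acc = 13
step 3: acc = 13
step 4: acc = 13
step 5: acc = 14
step 6: acc = 14
step 7: acc = 14
step 8: acc = 14
step 9: acc = 14
step 10: acc = 14
step 11: acc = 14
step 12: acc = 19
step 13: acc = 20
step 14: acc = 20
This matches the printout at every step.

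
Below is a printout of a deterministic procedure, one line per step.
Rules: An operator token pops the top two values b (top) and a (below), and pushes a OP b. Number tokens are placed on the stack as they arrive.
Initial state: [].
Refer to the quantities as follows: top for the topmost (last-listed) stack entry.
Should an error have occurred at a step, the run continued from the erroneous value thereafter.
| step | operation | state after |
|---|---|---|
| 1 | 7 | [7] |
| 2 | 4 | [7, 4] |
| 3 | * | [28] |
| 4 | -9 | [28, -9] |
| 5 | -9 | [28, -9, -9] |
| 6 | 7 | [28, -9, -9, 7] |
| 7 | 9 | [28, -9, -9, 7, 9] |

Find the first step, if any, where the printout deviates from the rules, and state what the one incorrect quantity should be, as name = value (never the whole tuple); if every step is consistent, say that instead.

no error

Step 1: push 7: top = 7 — in agreement.
Step 2: push 4: top = 4 — consistent with the printout.
Step 3: 7 * 4 = 28 — matches.
Step 4: push -9: top = -9 — no discrepancy.
Step 5: push -9: top = -9 — checks out.
Step 6: push 7: top = 7 — in agreement.
Step 7: push 9: top = 9 — in agreement.
No step deviates from the rules.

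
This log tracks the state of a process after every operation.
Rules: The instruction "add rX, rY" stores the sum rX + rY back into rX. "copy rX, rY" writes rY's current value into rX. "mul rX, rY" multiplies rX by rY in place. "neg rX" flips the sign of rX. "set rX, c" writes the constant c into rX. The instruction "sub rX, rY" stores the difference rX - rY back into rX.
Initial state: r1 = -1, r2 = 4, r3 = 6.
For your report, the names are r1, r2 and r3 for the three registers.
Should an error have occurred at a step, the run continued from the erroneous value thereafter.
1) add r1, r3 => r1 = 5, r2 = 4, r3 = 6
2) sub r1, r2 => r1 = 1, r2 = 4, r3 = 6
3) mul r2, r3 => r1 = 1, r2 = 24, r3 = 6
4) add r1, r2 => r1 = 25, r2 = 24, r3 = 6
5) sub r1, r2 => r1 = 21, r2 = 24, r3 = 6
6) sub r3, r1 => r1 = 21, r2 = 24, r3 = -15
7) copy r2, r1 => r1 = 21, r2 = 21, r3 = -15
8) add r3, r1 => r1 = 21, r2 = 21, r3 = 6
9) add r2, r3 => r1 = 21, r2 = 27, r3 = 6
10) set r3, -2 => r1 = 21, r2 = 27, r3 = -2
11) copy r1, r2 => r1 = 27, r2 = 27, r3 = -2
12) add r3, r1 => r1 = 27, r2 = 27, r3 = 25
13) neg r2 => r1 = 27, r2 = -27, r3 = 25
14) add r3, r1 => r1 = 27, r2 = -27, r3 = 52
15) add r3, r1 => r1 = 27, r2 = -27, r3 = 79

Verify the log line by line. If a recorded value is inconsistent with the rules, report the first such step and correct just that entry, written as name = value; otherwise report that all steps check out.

step 5, r1 = 1

step 1: r1 = -1 + 6 = 5 -> in agreement
step 2: r1 = 5 - 4 = 1 -> in agreement
step 3: r2 = 4 * 6 = 24 -> matches
step 4: r1 = 1 + 24 = 25 -> in agreement
step 5: r1 = 25 - 24 = 1 -> the entry is off here
That makes step 5 the first incorrect line — r1 = 1 is what it should show.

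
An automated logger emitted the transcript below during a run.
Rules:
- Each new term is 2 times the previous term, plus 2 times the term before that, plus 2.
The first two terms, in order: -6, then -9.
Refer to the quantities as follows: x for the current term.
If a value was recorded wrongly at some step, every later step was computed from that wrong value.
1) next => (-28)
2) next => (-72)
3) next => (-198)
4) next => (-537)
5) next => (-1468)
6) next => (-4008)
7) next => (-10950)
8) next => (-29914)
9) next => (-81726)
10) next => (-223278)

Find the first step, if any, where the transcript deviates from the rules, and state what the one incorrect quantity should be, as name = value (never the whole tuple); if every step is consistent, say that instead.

1. x = 2*(-9) + (2)*(-6) + (2) = -28 (exactly as logged)
2. x = 2*(-28) + (2)*(-9) + (2) = -72 (confirmed correct)
3. x = 2*(-72) + (2)*(-28) + (2) = -198 (exactly as logged)
4. x = 2*(-198) + (2)*(-72) + (2) = -538 (a discrepancy with the transcript)
Step 4 is the first one off; corrected, x = -538.

step 4, x = -538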